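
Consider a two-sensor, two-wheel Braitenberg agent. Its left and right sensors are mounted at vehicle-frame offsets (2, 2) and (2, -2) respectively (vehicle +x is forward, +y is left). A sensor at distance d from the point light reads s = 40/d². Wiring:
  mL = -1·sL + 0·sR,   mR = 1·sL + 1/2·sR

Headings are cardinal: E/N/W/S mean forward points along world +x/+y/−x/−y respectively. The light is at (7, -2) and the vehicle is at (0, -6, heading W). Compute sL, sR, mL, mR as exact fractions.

40/117 8/17 -40/117 1148/1989

left sensor world pos  = (-2, -8); dL² = 117
right sensor world pos = (-2, -4); dR² = 85
sL = 40/117 = 40/117
sR = 40/85 = 8/17
mL = -1·sL + 0·sR = -40/117
mR = 1·sL + 1/2·sR = 1148/1989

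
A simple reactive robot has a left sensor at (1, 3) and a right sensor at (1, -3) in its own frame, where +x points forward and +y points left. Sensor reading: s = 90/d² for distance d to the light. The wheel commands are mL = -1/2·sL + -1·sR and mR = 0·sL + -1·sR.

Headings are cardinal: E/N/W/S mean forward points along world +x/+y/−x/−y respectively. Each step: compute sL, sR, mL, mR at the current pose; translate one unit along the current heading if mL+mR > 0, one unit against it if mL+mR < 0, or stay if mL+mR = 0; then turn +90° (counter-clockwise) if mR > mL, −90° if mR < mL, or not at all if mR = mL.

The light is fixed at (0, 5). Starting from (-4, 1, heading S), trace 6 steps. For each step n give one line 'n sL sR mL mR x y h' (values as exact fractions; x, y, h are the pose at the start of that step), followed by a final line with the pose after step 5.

n=0: pose=(-4,1,S); sL=45/13, sR=45/37; mL=-2835/962, mR=-45/37; mL+mR=-4005/962 → advance -1; mR−mL=45/26 → turn +1·90°
n=1: pose=(-4,2,E); sL=10, sR=2; mL=-7, mR=-2; mL+mR=-9 → advance -1; mR−mL=5 → turn +1·90°
n=2: pose=(-5,2,N); sL=45/34, sR=45/4; mL=-405/34, mR=-45/4; mL+mR=-1575/68 → advance -1; mR−mL=45/68 → turn +1·90°
n=3: pose=(-5,1,W); sL=18/17, sR=90/37; mL=-1863/629, mR=-90/37; mL+mR=-3393/629 → advance -1; mR−mL=9/17 → turn +1·90°
n=4: pose=(-4,1,S); sL=45/13, sR=45/37; mL=-2835/962, mR=-45/37; mL+mR=-4005/962 → advance -1; mR−mL=45/26 → turn +1·90°
n=5: pose=(-4,2,E); sL=10, sR=2; mL=-7, mR=-2; mL+mR=-9 → advance -1; mR−mL=5 → turn +1·90°

0 45/13 45/37 -2835/962 -45/37 -4 1 S
1 10 2 -7 -2 -4 2 E
2 45/34 45/4 -405/34 -45/4 -5 2 N
3 18/17 90/37 -1863/629 -90/37 -5 1 W
4 45/13 45/37 -2835/962 -45/37 -4 1 S
5 10 2 -7 -2 -4 2 E
final -5 2 N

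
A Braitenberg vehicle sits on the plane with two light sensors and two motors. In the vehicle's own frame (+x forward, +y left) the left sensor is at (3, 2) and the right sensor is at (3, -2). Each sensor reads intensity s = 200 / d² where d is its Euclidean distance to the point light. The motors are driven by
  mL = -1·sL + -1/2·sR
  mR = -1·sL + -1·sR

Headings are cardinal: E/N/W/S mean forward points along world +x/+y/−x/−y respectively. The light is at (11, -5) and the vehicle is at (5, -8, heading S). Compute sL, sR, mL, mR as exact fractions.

left sensor world pos  = (7, -11); dL² = 52
right sensor world pos = (3, -11); dR² = 100
sL = 200/52 = 50/13
sR = 200/100 = 2
mL = -1·sL + -1/2·sR = -63/13
mR = -1·sL + -1·sR = -76/13

50/13 2 -63/13 -76/13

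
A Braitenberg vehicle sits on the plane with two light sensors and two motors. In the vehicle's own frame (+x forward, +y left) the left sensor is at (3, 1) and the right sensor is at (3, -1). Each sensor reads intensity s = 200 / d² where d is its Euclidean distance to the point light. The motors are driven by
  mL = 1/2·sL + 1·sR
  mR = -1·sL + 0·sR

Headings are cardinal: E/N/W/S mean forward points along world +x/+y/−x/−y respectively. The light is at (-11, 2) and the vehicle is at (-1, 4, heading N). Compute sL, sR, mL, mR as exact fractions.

left sensor world pos  = (-2, 7); dL² = 106
right sensor world pos = (0, 7); dR² = 146
sL = 200/106 = 100/53
sR = 200/146 = 100/73
mL = 1/2·sL + 1·sR = 8950/3869
mR = -1·sL + 0·sR = -100/53

100/53 100/73 8950/3869 -100/53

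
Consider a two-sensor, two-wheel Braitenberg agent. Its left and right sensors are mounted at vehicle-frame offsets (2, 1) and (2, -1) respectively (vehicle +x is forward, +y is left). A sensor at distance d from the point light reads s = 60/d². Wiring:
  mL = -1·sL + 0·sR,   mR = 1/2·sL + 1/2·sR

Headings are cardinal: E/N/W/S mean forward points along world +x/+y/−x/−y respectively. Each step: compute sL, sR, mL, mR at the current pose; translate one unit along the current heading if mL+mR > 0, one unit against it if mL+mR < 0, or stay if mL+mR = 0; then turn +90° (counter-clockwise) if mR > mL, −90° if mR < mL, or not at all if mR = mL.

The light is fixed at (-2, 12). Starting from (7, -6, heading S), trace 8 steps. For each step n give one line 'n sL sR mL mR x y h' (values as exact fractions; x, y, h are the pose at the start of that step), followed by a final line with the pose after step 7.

n=0: pose=(7,-6,S); sL=3/25, sR=15/116; mL=-3/25, mR=723/5800; mL+mR=27/5800 → advance +1; mR−mL=1419/5800 → turn +1·90°
n=1: pose=(7,-7,E); sL=12/89, sR=60/521; mL=-12/89, mR=5796/46369; mL+mR=-456/46369 → advance -1; mR−mL=12048/46369 → turn +1·90°
n=2: pose=(6,-7,N); sL=30/169, sR=6/37; mL=-30/169, mR=1062/6253; mL+mR=-48/6253 → advance -1; mR−mL=2172/6253 → turn +1·90°
n=3: pose=(6,-8,W); sL=20/159, sR=60/397; mL=-20/159, mR=8740/63123; mL+mR=800/63123 → advance +1; mR−mL=5560/21041 → turn +1·90°
n=4: pose=(5,-8,S); sL=15/137, sR=3/26; mL=-15/137, mR=801/7124; mL+mR=21/7124 → advance +1; mR−mL=1581/7124 → turn +1·90°
n=5: pose=(5,-9,E); sL=60/481, sR=12/113; mL=-60/481, mR=6276/54353; mL+mR=-504/54353 → advance -1; mR−mL=13056/54353 → turn +1·90°
n=6: pose=(4,-9,N); sL=30/193, sR=6/41; mL=-30/193, mR=1194/7913; mL+mR=-36/7913 → advance -1; mR−mL=2424/7913 → turn +1·90°
n=7: pose=(4,-10,W); sL=12/109, sR=60/457; mL=-12/109, mR=6012/49813; mL+mR=528/49813 → advance +1; mR−mL=11496/49813 → turn +1·90°

0 3/25 15/116 -3/25 723/5800 7 -6 S
1 12/89 60/521 -12/89 5796/46369 7 -7 E
2 30/169 6/37 -30/169 1062/6253 6 -7 N
3 20/159 60/397 -20/159 8740/63123 6 -8 W
4 15/137 3/26 -15/137 801/7124 5 -8 S
5 60/481 12/113 -60/481 6276/54353 5 -9 E
6 30/193 6/41 -30/193 1194/7913 4 -9 N
7 12/109 60/457 -12/109 6012/49813 4 -10 W
final 3 -10 S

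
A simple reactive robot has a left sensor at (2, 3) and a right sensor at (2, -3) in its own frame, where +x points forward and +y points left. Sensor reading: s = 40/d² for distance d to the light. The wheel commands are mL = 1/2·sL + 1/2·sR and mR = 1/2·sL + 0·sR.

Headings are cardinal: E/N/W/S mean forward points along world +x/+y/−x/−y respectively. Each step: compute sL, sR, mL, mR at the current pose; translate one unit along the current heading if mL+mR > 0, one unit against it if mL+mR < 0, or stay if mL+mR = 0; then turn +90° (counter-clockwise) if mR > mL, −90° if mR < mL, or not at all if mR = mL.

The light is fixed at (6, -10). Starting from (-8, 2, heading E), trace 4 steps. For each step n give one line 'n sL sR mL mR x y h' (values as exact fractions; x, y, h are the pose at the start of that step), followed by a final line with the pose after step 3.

n=0: pose=(-8,2,E); sL=40/369, sR=8/45; mL=88/615, mR=20/369; mL+mR=364/1845 → advance +1; mR−mL=-4/45 → turn -1·90°
n=1: pose=(-7,2,S); sL=1/5, sR=10/89; mL=139/890, mR=1/10; mL+mR=114/445 → advance +1; mR−mL=-5/89 → turn -1·90°
n=2: pose=(-7,1,W); sL=40/289, sR=40/421; mL=14200/121669, mR=20/289; mL+mR=22620/121669 → advance +1; mR−mL=-20/421 → turn -1·90°
n=3: pose=(-8,1,N); sL=20/229, sR=4/29; mL=748/6641, mR=10/229; mL+mR=1038/6641 → advance +1; mR−mL=-2/29 → turn -1·90°

0 40/369 8/45 88/615 20/369 -8 2 E
1 1/5 10/89 139/890 1/10 -7 2 S
2 40/289 40/421 14200/121669 20/289 -7 1 W
3 20/229 4/29 748/6641 10/229 -8 1 N
final -8 2 E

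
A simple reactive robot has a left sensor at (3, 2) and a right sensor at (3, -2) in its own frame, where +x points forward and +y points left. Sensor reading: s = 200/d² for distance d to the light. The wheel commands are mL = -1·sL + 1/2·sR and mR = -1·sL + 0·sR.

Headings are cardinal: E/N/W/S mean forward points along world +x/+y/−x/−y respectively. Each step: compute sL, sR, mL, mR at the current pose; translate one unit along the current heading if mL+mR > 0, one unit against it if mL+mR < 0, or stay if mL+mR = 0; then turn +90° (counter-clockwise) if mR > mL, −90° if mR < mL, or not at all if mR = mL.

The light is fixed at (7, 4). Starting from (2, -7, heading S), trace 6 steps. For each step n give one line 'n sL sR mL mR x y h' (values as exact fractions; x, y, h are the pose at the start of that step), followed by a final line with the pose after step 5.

0 40/41 40/49 -1140/2009 -40/41 2 -7 S
1 25/26 25/16 -75/416 -25/26 2 -6 W
2 40/17 200/53 -420/901 -40/17 3 -6 N
3 100/41 20/17 -1290/697 -100/41 3 -7 E
4 40/41 40/49 -1140/2009 -40/41 2 -7 S
5 25/26 25/16 -75/416 -25/26 2 -6 W
final 3 -6 N

n=0: pose=(2,-7,S); sL=40/41, sR=40/49; mL=-1140/2009, mR=-40/41; mL+mR=-3100/2009 → advance -1; mR−mL=-20/49 → turn -1·90°
n=1: pose=(2,-6,W); sL=25/26, sR=25/16; mL=-75/416, mR=-25/26; mL+mR=-475/416 → advance -1; mR−mL=-25/32 → turn -1·90°
n=2: pose=(3,-6,N); sL=40/17, sR=200/53; mL=-420/901, mR=-40/17; mL+mR=-2540/901 → advance -1; mR−mL=-100/53 → turn -1·90°
n=3: pose=(3,-7,E); sL=100/41, sR=20/17; mL=-1290/697, mR=-100/41; mL+mR=-2990/697 → advance -1; mR−mL=-10/17 → turn -1·90°
n=4: pose=(2,-7,S); sL=40/41, sR=40/49; mL=-1140/2009, mR=-40/41; mL+mR=-3100/2009 → advance -1; mR−mL=-20/49 → turn -1·90°
n=5: pose=(2,-6,W); sL=25/26, sR=25/16; mL=-75/416, mR=-25/26; mL+mR=-475/416 → advance -1; mR−mL=-25/32 → turn -1·90°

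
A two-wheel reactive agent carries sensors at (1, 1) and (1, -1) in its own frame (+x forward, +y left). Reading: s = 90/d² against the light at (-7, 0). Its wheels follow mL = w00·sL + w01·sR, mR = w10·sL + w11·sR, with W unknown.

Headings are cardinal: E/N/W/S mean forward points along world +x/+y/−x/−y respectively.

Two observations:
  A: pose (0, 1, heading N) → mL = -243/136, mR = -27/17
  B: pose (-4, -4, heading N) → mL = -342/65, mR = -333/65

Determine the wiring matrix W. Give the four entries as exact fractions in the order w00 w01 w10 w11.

-1/2 -1/2 -1 1/2

obs A: pose=(0,1,N) → sL=9/4, sR=45/34, mL=-243/136, mR=-27/17
obs B: pose=(-4,-4,N) → sL=90/13, sR=18/5, mL=-342/65, mR=-333/65
sensor matrix S = [[9/4, 45/34], [90/13, 18/5]]; det S = -2349/2210
solve [mL_A; mL_B] = S·[w00; w01] and [mR_A; mR_B] = S·[w10; w11]:
  w00 = -1/2, w01 = -1/2, w10 = -1, w11 = 1/2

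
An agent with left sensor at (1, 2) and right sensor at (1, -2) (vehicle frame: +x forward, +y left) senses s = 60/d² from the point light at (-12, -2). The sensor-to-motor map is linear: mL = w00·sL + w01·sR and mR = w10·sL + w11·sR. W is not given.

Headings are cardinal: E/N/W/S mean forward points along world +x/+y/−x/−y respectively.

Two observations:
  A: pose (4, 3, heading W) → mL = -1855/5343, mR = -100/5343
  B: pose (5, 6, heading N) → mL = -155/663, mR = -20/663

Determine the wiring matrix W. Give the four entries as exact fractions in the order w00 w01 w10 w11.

-1/2 -1 -1/2 1/2

obs A: pose=(4,3,W) → sL=10/39, sR=30/137, mL=-1855/5343, mR=-100/5343
obs B: pose=(5,6,N) → sL=10/51, sR=30/221, mL=-155/663, mR=-20/663
sensor matrix S = [[10/39, 30/137], [10/51, 30/221]]; det S = -3200/393601
solve [mL_A; mL_B] = S·[w00; w01] and [mR_A; mR_B] = S·[w10; w11]:
  w00 = -1/2, w01 = -1, w10 = -1/2, w11 = 1/2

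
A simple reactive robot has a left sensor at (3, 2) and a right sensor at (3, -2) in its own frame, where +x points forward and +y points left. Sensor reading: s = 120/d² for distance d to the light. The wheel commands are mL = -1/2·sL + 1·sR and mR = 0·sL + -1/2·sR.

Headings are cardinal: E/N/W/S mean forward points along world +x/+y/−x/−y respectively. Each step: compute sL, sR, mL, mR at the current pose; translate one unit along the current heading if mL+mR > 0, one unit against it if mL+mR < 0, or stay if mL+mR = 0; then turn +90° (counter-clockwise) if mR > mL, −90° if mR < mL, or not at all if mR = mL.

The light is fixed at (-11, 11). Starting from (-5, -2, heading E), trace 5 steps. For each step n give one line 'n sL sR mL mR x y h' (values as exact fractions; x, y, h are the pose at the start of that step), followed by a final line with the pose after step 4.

0 60/101 20/51 490/5151 -10/51 -5 -2 E
1 24/61 24/53 828/3233 -12/53 -6 -2 S
2 6/13 30/37 279/481 -15/37 -6 -3 W
3 24/25 120/157 1116/3925 -60/157 -7 -3 N
4 60/109 60/169 1470/18421 -30/169 -7 -4 E
final -8 -4 S

n=0: pose=(-5,-2,E); sL=60/101, sR=20/51; mL=490/5151, mR=-10/51; mL+mR=-520/5151 → advance -1; mR−mL=-500/1717 → turn -1·90°
n=1: pose=(-6,-2,S); sL=24/61, sR=24/53; mL=828/3233, mR=-12/53; mL+mR=96/3233 → advance +1; mR−mL=-1560/3233 → turn -1·90°
n=2: pose=(-6,-3,W); sL=6/13, sR=30/37; mL=279/481, mR=-15/37; mL+mR=84/481 → advance +1; mR−mL=-474/481 → turn -1·90°
n=3: pose=(-7,-3,N); sL=24/25, sR=120/157; mL=1116/3925, mR=-60/157; mL+mR=-384/3925 → advance -1; mR−mL=-2616/3925 → turn -1·90°
n=4: pose=(-7,-4,E); sL=60/109, sR=60/169; mL=1470/18421, mR=-30/169; mL+mR=-1800/18421 → advance -1; mR−mL=-4740/18421 → turn -1·90°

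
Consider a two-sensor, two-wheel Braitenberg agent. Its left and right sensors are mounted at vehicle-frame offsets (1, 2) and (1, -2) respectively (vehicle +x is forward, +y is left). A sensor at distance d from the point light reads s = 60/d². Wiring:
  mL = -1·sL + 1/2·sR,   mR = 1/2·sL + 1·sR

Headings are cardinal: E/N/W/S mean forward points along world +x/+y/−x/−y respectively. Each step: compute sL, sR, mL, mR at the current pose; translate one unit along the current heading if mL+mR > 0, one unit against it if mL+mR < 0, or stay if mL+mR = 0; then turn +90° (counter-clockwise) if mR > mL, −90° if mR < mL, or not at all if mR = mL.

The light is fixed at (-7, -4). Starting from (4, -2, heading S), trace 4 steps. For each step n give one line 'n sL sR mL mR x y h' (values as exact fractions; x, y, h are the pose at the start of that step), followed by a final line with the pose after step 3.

0 6/17 30/41 9/697 633/697 4 -2 S
1 20/51 12/29 -274/1479 902/1479 4 -3 E
2 15/26 3/10 -111/260 153/260 5 -3 N
3 60/121 60/137 -4590/16577 11370/16577 5 -2 W
final 4 -2 S

n=0: pose=(4,-2,S); sL=6/17, sR=30/41; mL=9/697, mR=633/697; mL+mR=642/697 → advance +1; mR−mL=624/697 → turn +1·90°
n=1: pose=(4,-3,E); sL=20/51, sR=12/29; mL=-274/1479, mR=902/1479; mL+mR=628/1479 → advance +1; mR−mL=392/493 → turn +1·90°
n=2: pose=(5,-3,N); sL=15/26, sR=3/10; mL=-111/260, mR=153/260; mL+mR=21/130 → advance +1; mR−mL=66/65 → turn +1·90°
n=3: pose=(5,-2,W); sL=60/121, sR=60/137; mL=-4590/16577, mR=11370/16577; mL+mR=6780/16577 → advance +1; mR−mL=15960/16577 → turn +1·90°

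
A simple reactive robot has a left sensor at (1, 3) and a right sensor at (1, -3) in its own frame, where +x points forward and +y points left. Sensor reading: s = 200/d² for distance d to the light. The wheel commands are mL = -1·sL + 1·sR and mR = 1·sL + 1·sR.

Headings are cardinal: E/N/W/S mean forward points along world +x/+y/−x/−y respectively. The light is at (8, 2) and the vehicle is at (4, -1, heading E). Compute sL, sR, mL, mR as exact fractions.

200/9 40/9 -160/9 80/3

left sensor world pos  = (5, 2); dL² = 9
right sensor world pos = (5, -4); dR² = 45
sL = 200/9 = 200/9
sR = 200/45 = 40/9
mL = -1·sL + 1·sR = -160/9
mR = 1·sL + 1·sR = 80/3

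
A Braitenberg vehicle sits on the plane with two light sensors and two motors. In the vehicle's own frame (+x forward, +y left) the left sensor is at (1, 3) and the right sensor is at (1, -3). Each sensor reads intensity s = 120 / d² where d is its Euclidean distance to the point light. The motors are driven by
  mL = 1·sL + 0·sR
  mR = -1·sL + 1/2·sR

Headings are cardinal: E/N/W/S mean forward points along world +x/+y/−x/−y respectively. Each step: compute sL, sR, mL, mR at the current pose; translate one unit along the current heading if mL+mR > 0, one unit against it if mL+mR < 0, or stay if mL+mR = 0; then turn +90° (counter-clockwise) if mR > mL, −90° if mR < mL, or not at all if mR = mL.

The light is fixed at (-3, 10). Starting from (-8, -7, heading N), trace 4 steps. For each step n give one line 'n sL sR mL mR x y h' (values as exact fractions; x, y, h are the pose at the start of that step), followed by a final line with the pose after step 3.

n=0: pose=(-8,-7,N); sL=3/8, sR=6/13; mL=3/8, mR=-15/104; mL+mR=3/13 → advance +1; mR−mL=-27/52 → turn -1·90°
n=1: pose=(-8,-6,E); sL=24/37, sR=120/377; mL=24/37, mR=-6828/13949; mL+mR=60/377 → advance +1; mR−mL=-15876/13949 → turn -1·90°
n=2: pose=(-7,-6,S); sL=12/29, sR=60/169; mL=12/29, mR=-1158/4901; mL+mR=30/169 → advance +1; mR−mL=-3186/4901 → turn -1·90°
n=3: pose=(-7,-7,W); sL=24/85, sR=120/221; mL=24/85, mR=-12/1105; mL+mR=60/221 → advance +1; mR−mL=-324/1105 → turn -1·90°

0 3/8 6/13 3/8 -15/104 -8 -7 N
1 24/37 120/377 24/37 -6828/13949 -8 -6 E
2 12/29 60/169 12/29 -1158/4901 -7 -6 S
3 24/85 120/221 24/85 -12/1105 -7 -7 W
final -8 -7 N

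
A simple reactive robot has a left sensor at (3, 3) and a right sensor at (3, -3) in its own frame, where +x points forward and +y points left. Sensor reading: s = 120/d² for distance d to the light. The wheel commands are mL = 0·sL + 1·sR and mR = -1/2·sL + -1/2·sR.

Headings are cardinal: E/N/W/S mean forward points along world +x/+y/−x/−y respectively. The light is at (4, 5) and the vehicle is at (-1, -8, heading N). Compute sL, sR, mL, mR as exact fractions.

left sensor world pos  = (-4, -5); dL² = 164
right sensor world pos = (2, -5); dR² = 104
sL = 120/164 = 30/41
sR = 120/104 = 15/13
mL = 0·sL + 1·sR = 15/13
mR = -1/2·sL + -1/2·sR = -1005/1066

30/41 15/13 15/13 -1005/1066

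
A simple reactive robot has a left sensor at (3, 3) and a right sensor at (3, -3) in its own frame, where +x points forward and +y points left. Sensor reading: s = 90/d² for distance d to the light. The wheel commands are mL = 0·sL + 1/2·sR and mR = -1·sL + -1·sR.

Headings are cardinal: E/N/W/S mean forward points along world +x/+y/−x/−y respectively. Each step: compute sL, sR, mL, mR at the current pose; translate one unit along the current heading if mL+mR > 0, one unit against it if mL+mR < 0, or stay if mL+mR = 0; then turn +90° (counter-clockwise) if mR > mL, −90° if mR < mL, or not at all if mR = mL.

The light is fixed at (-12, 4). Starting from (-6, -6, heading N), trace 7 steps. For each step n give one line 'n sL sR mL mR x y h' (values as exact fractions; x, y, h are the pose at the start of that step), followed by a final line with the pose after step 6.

0 45/29 9/13 9/26 -846/377 -6 -6 N
1 18/29 90/277 45/277 -7596/8033 -6 -7 E
2 9/26 9/20 9/40 -207/260 -7 -7 S
3 90/173 90/53 45/53 -20340/9169 -7 -6 W
4 45/29 9/13 9/26 -846/377 -6 -6 N
5 18/29 90/277 45/277 -7596/8033 -6 -7 E
6 9/26 9/20 9/40 -207/260 -7 -7 S
final -7 -6 W

n=0: pose=(-6,-6,N); sL=45/29, sR=9/13; mL=9/26, mR=-846/377; mL+mR=-1431/754 → advance -1; mR−mL=-1953/754 → turn -1·90°
n=1: pose=(-6,-7,E); sL=18/29, sR=90/277; mL=45/277, mR=-7596/8033; mL+mR=-6291/8033 → advance -1; mR−mL=-8901/8033 → turn -1·90°
n=2: pose=(-7,-7,S); sL=9/26, sR=9/20; mL=9/40, mR=-207/260; mL+mR=-297/520 → advance -1; mR−mL=-531/520 → turn -1·90°
n=3: pose=(-7,-6,W); sL=90/173, sR=90/53; mL=45/53, mR=-20340/9169; mL+mR=-12555/9169 → advance -1; mR−mL=-28125/9169 → turn -1·90°
n=4: pose=(-6,-6,N); sL=45/29, sR=9/13; mL=9/26, mR=-846/377; mL+mR=-1431/754 → advance -1; mR−mL=-1953/754 → turn -1·90°
n=5: pose=(-6,-7,E); sL=18/29, sR=90/277; mL=45/277, mR=-7596/8033; mL+mR=-6291/8033 → advance -1; mR−mL=-8901/8033 → turn -1·90°
n=6: pose=(-7,-7,S); sL=9/26, sR=9/20; mL=9/40, mR=-207/260; mL+mR=-297/520 → advance -1; mR−mL=-531/520 → turn -1·90°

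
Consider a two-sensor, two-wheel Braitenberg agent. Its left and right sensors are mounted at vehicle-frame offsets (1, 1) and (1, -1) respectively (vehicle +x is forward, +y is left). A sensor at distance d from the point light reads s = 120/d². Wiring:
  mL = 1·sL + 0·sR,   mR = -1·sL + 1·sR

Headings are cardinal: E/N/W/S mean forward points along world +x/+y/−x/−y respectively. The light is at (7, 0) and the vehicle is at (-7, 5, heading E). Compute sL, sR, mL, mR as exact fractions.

24/41 24/37 24/41 96/1517

left sensor world pos  = (-6, 6); dL² = 205
right sensor world pos = (-6, 4); dR² = 185
sL = 120/205 = 24/41
sR = 120/185 = 24/37
mL = 1·sL + 0·sR = 24/41
mR = -1·sL + 1·sR = 96/1517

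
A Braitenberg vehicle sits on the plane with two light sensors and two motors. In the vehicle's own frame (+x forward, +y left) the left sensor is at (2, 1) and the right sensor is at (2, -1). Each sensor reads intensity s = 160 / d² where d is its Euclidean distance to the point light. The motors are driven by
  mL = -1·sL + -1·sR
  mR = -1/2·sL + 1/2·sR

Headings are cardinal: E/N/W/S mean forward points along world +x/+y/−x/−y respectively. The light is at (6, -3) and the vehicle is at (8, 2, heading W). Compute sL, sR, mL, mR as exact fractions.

left sensor world pos  = (6, 1); dL² = 16
right sensor world pos = (6, 3); dR² = 36
sL = 160/16 = 10
sR = 160/36 = 40/9
mL = -1·sL + -1·sR = -130/9
mR = -1/2·sL + 1/2·sR = -25/9

10 40/9 -130/9 -25/9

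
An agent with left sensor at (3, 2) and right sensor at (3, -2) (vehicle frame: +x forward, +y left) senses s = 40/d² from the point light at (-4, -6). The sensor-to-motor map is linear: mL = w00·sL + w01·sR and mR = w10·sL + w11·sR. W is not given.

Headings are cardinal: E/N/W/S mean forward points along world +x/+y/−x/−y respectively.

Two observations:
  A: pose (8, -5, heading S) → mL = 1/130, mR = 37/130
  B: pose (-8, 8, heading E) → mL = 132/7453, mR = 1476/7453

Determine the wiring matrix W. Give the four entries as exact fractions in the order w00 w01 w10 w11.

1 -1/2 -1/2 1

obs A: pose=(8,-5,S) → sL=1/5, sR=5/13, mL=1/130, mR=37/130
obs B: pose=(-8,8,E) → sL=40/257, sR=8/29, mL=132/7453, mR=1476/7453
sensor matrix S = [[1/5, 5/13], [40/257, 8/29]]; det S = -2272/484445
solve [mL_A; mL_B] = S·[w00; w01] and [mR_A; mR_B] = S·[w10; w11]:
  w00 = 1, w01 = -1/2, w10 = -1/2, w11 = 1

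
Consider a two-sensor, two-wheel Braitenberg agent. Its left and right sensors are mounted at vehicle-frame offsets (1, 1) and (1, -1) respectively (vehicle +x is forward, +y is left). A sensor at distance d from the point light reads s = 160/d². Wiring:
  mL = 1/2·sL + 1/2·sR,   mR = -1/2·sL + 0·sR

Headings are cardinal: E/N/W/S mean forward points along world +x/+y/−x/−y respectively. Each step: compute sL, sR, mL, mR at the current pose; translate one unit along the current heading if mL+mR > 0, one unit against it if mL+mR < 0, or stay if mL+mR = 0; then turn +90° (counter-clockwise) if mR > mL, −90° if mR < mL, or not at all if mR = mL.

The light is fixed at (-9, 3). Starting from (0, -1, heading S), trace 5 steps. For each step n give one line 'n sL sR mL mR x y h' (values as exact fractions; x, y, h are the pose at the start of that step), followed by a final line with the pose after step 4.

0 32/25 160/89 3424/2225 -16/25 0 -1 S
1 8/5 2 9/5 -4/5 0 -2 W
2 32/13 160/97 2592/1261 -16/13 -1 -2 N
3 16/9 80/53 784/477 -8/9 -1 -1 E
4 32/25 160/89 3424/2225 -16/25 0 -1 S
final 0 -2 W

n=0: pose=(0,-1,S); sL=32/25, sR=160/89; mL=3424/2225, mR=-16/25; mL+mR=80/89 → advance +1; mR−mL=-4848/2225 → turn -1·90°
n=1: pose=(0,-2,W); sL=8/5, sR=2; mL=9/5, mR=-4/5; mL+mR=1 → advance +1; mR−mL=-13/5 → turn -1·90°
n=2: pose=(-1,-2,N); sL=32/13, sR=160/97; mL=2592/1261, mR=-16/13; mL+mR=80/97 → advance +1; mR−mL=-4144/1261 → turn -1·90°
n=3: pose=(-1,-1,E); sL=16/9, sR=80/53; mL=784/477, mR=-8/9; mL+mR=40/53 → advance +1; mR−mL=-1208/477 → turn -1·90°
n=4: pose=(0,-1,S); sL=32/25, sR=160/89; mL=3424/2225, mR=-16/25; mL+mR=80/89 → advance +1; mR−mL=-4848/2225 → turn -1·90°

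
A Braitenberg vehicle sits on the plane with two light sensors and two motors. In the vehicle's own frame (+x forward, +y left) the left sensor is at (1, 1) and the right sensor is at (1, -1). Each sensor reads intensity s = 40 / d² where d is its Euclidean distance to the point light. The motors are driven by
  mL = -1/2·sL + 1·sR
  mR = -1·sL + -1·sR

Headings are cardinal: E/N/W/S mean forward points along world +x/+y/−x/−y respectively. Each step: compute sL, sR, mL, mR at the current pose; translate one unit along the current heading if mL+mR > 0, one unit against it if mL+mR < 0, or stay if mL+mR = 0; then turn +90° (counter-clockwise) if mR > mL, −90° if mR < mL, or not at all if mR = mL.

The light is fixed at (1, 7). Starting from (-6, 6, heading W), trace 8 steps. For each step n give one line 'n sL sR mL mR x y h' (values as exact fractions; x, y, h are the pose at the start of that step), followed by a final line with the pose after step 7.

n=0: pose=(-6,6,W); sL=10/17, sR=5/8; mL=45/136, mR=-165/136; mL+mR=-15/17 → advance -1; mR−mL=-105/68 → turn -1·90°
n=1: pose=(-5,6,N); sL=40/49, sR=8/5; mL=292/245, mR=-592/245; mL+mR=-60/49 → advance -1; mR−mL=-884/245 → turn -1·90°
n=2: pose=(-5,5,E); sL=20/13, sR=20/17; mL=90/221, mR=-600/221; mL+mR=-30/13 → advance -1; mR−mL=-690/221 → turn -1·90°
n=3: pose=(-6,5,S); sL=8/9, sR=40/73; mL=68/657, mR=-944/657; mL+mR=-4/3 → advance -1; mR−mL=-1012/657 → turn -1·90°
n=4: pose=(-6,6,W); sL=10/17, sR=5/8; mL=45/136, mR=-165/136; mL+mR=-15/17 → advance -1; mR−mL=-105/68 → turn -1·90°
n=5: pose=(-5,6,N); sL=40/49, sR=8/5; mL=292/245, mR=-592/245; mL+mR=-60/49 → advance -1; mR−mL=-884/245 → turn -1·90°
n=6: pose=(-5,5,E); sL=20/13, sR=20/17; mL=90/221, mR=-600/221; mL+mR=-30/13 → advance -1; mR−mL=-690/221 → turn -1·90°
n=7: pose=(-6,5,S); sL=8/9, sR=40/73; mL=68/657, mR=-944/657; mL+mR=-4/3 → advance -1; mR−mL=-1012/657 → turn -1·90°

0 10/17 5/8 45/136 -165/136 -6 6 W
1 40/49 8/5 292/245 -592/245 -5 6 N
2 20/13 20/17 90/221 -600/221 -5 5 E
3 8/9 40/73 68/657 -944/657 -6 5 S
4 10/17 5/8 45/136 -165/136 -6 6 W
5 40/49 8/5 292/245 -592/245 -5 6 N
6 20/13 20/17 90/221 -600/221 -5 5 E
7 8/9 40/73 68/657 -944/657 -6 5 S
final -6 6 W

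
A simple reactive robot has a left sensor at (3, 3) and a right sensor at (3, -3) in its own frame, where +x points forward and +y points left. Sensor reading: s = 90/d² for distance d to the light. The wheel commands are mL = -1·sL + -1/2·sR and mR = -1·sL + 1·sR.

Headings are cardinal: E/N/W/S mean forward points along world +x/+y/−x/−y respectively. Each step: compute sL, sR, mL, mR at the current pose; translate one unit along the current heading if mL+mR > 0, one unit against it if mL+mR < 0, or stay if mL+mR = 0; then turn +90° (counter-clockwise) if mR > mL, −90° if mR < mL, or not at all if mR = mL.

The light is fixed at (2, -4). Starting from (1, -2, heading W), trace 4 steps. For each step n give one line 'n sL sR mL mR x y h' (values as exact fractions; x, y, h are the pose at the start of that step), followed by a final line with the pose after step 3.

n=0: pose=(1,-2,W); sL=90/17, sR=90/41; mL=-4455/697, mR=-2160/697; mL+mR=-6615/697 → advance -1; mR−mL=135/41 → turn +1·90°
n=1: pose=(2,-2,S); sL=9, sR=9; mL=-27/2, mR=0; mL+mR=-27/2 → advance -1; mR−mL=27/2 → turn +1·90°
n=2: pose=(2,-1,E); sL=2, sR=10; mL=-7, mR=8; mL+mR=1 → advance +1; mR−mL=15 → turn +1·90°
n=3: pose=(3,-1,N); sL=9/4, sR=45/26; mL=-81/26, mR=-27/52; mL+mR=-189/52 → advance -1; mR−mL=135/52 → turn +1·90°

0 90/17 90/41 -4455/697 -2160/697 1 -2 W
1 9 9 -27/2 0 2 -2 S
2 2 10 -7 8 2 -1 E
3 9/4 45/26 -81/26 -27/52 3 -1 N
final 3 -2 W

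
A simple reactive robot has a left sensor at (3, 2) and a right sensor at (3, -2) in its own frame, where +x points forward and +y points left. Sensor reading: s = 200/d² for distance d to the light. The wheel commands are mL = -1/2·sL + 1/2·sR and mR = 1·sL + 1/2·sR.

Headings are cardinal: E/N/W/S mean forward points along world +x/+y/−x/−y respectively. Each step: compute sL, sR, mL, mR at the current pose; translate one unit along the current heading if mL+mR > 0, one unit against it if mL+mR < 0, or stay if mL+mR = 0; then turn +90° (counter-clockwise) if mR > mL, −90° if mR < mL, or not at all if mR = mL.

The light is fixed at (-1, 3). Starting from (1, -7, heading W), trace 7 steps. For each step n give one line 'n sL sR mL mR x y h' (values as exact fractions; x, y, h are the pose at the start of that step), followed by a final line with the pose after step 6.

0 40/29 40/13 320/377 1100/377 1 -7 W
1 100/89 20/17 40/1513 2590/1513 0 -7 S
2 200/97 40/37 -1760/3589 9340/3589 0 -8 E
3 25/8 5/2 -5/16 35/8 1 -8 N
4 40/29 40/13 320/377 1100/377 1 -7 W
5 100/89 20/17 40/1513 2590/1513 0 -7 S
6 200/97 40/37 -1760/3589 9340/3589 0 -8 E
final 1 -8 N

n=0: pose=(1,-7,W); sL=40/29, sR=40/13; mL=320/377, mR=1100/377; mL+mR=1420/377 → advance +1; mR−mL=60/29 → turn +1·90°
n=1: pose=(0,-7,S); sL=100/89, sR=20/17; mL=40/1513, mR=2590/1513; mL+mR=2630/1513 → advance +1; mR−mL=150/89 → turn +1·90°
n=2: pose=(0,-8,E); sL=200/97, sR=40/37; mL=-1760/3589, mR=9340/3589; mL+mR=7580/3589 → advance +1; mR−mL=300/97 → turn +1·90°
n=3: pose=(1,-8,N); sL=25/8, sR=5/2; mL=-5/16, mR=35/8; mL+mR=65/16 → advance +1; mR−mL=75/16 → turn +1·90°
n=4: pose=(1,-7,W); sL=40/29, sR=40/13; mL=320/377, mR=1100/377; mL+mR=1420/377 → advance +1; mR−mL=60/29 → turn +1·90°
n=5: pose=(0,-7,S); sL=100/89, sR=20/17; mL=40/1513, mR=2590/1513; mL+mR=2630/1513 → advance +1; mR−mL=150/89 → turn +1·90°
n=6: pose=(0,-8,E); sL=200/97, sR=40/37; mL=-1760/3589, mR=9340/3589; mL+mR=7580/3589 → advance +1; mR−mL=300/97 → turn +1·90°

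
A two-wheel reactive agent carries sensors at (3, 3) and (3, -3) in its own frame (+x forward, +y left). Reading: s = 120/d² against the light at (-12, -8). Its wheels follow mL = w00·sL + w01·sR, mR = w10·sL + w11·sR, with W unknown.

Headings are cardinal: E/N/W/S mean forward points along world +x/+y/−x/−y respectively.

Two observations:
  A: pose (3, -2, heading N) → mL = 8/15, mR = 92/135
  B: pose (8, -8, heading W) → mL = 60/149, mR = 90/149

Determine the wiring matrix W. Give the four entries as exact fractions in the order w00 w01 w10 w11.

1 0 1 1/2

obs A: pose=(3,-2,N) → sL=8/15, sR=8/27, mL=8/15, mR=92/135
obs B: pose=(8,-8,W) → sL=60/149, sR=60/149, mL=60/149, mR=90/149
sensor matrix S = [[8/15, 8/27], [60/149, 60/149]]; det S = 128/1341
solve [mL_A; mL_B] = S·[w00; w01] and [mR_A; mR_B] = S·[w10; w11]:
  w00 = 1, w01 = 0, w10 = 1, w11 = 1/2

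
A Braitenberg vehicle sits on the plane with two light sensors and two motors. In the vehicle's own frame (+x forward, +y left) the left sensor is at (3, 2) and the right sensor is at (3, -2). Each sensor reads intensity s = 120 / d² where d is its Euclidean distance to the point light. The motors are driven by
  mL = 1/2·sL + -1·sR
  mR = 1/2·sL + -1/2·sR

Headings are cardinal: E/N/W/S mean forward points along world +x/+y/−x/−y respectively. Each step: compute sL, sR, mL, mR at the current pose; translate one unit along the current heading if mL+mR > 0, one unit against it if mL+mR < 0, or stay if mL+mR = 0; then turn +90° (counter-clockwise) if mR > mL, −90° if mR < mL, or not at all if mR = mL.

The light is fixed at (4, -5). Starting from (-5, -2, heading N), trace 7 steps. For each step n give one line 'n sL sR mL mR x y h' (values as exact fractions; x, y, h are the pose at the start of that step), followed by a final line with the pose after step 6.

0 120/157 24/17 -2748/2669 -864/2669 -5 -2 N
1 5/6 3/4 -1/3 1/24 -5 -3 W
2 120/37 120/101 1620/3737 3840/3737 -4 -3 S
3 60/17 60/13 -630/221 -120/221 -4 -4 E
4 120/137 24/13 -2508/1781 -864/1781 -5 -4 N
5 30/37 30/37 -15/37 0 -5 -5 W
6 8/3 120/109 76/327 256/327 -4 -5 S
final -4 -6 E

n=0: pose=(-5,-2,N); sL=120/157, sR=24/17; mL=-2748/2669, mR=-864/2669; mL+mR=-3612/2669 → advance -1; mR−mL=12/17 → turn +1·90°
n=1: pose=(-5,-3,W); sL=5/6, sR=3/4; mL=-1/3, mR=1/24; mL+mR=-7/24 → advance -1; mR−mL=3/8 → turn +1·90°
n=2: pose=(-4,-3,S); sL=120/37, sR=120/101; mL=1620/3737, mR=3840/3737; mL+mR=5460/3737 → advance +1; mR−mL=60/101 → turn +1·90°
n=3: pose=(-4,-4,E); sL=60/17, sR=60/13; mL=-630/221, mR=-120/221; mL+mR=-750/221 → advance -1; mR−mL=30/13 → turn +1·90°
n=4: pose=(-5,-4,N); sL=120/137, sR=24/13; mL=-2508/1781, mR=-864/1781; mL+mR=-3372/1781 → advance -1; mR−mL=12/13 → turn +1·90°
n=5: pose=(-5,-5,W); sL=30/37, sR=30/37; mL=-15/37, mR=0; mL+mR=-15/37 → advance -1; mR−mL=15/37 → turn +1·90°
n=6: pose=(-4,-5,S); sL=8/3, sR=120/109; mL=76/327, mR=256/327; mL+mR=332/327 → advance +1; mR−mL=60/109 → turn +1·90°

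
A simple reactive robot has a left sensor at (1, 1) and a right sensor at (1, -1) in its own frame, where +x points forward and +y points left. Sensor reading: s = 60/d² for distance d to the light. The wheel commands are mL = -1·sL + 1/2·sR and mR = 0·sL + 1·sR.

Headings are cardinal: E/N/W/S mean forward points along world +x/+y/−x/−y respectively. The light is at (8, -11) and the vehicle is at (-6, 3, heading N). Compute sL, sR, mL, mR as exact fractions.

2/15 30/197 -169/2955 30/197

left sensor world pos  = (-7, 4); dL² = 450
right sensor world pos = (-5, 4); dR² = 394
sL = 60/450 = 2/15
sR = 60/394 = 30/197
mL = -1·sL + 1/2·sR = -169/2955
mR = 0·sL + 1·sR = 30/197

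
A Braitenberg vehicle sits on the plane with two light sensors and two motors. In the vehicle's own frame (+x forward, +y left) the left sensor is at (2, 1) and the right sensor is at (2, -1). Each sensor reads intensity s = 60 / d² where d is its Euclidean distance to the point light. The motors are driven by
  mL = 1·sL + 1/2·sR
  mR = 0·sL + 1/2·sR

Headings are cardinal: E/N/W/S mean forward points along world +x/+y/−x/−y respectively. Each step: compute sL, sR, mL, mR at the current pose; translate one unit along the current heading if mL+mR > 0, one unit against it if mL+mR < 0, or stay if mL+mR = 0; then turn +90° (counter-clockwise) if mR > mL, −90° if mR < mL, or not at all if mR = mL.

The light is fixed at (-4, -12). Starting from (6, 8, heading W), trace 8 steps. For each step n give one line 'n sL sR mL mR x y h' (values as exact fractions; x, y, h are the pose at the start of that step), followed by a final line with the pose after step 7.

0 12/85 12/101 1722/8585 6/101 6 8 W
1 15/137 15/146 6435/40004 15/292 5 8 N
2 12/121 60/521 9882/63041 30/521 5 9 E
3 30/241 30/221 10245/53261 15/221 6 9 S
4 12/85 12/101 1722/8585 6/101 6 8 W
5 15/137 15/146 6435/40004 15/292 5 8 N
6 12/121 60/521 9882/63041 30/521 5 9 E
7 30/241 30/221 10245/53261 15/221 6 9 S
final 6 8 W

n=0: pose=(6,8,W); sL=12/85, sR=12/101; mL=1722/8585, mR=6/101; mL+mR=2232/8585 → advance +1; mR−mL=-12/85 → turn -1·90°
n=1: pose=(5,8,N); sL=15/137, sR=15/146; mL=6435/40004, mR=15/292; mL+mR=4245/20002 → advance +1; mR−mL=-15/137 → turn -1·90°
n=2: pose=(5,9,E); sL=12/121, sR=60/521; mL=9882/63041, mR=30/521; mL+mR=13512/63041 → advance +1; mR−mL=-12/121 → turn -1·90°
n=3: pose=(6,9,S); sL=30/241, sR=30/221; mL=10245/53261, mR=15/221; mL+mR=13860/53261 → advance +1; mR−mL=-30/241 → turn -1·90°
n=4: pose=(6,8,W); sL=12/85, sR=12/101; mL=1722/8585, mR=6/101; mL+mR=2232/8585 → advance +1; mR−mL=-12/85 → turn -1·90°
n=5: pose=(5,8,N); sL=15/137, sR=15/146; mL=6435/40004, mR=15/292; mL+mR=4245/20002 → advance +1; mR−mL=-15/137 → turn -1·90°
n=6: pose=(5,9,E); sL=12/121, sR=60/521; mL=9882/63041, mR=30/521; mL+mR=13512/63041 → advance +1; mR−mL=-12/121 → turn -1·90°
n=7: pose=(6,9,S); sL=30/241, sR=30/221; mL=10245/53261, mR=15/221; mL+mR=13860/53261 → advance +1; mR−mL=-30/241 → turn -1·90°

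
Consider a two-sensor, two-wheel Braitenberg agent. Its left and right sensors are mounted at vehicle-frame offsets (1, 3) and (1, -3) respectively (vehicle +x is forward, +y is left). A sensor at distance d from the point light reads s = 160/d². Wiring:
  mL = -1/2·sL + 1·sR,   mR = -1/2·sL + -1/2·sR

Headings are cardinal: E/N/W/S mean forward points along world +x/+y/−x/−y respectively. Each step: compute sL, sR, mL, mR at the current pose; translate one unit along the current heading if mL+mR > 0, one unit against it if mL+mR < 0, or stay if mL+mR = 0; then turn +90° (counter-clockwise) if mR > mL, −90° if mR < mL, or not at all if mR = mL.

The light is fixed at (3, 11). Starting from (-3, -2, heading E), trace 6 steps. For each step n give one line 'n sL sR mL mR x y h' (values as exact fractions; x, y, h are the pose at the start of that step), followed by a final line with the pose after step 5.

0 32/25 160/281 -496/7025 -6496/7025 -3 -2 E
1 40/53 20/37 320/1961 -1270/1961 -4 -2 S
2 160/289 32/29 6928/8381 -6944/8381 -4 -1 W
3 80/101 16/13 1096/1313 -1328/1313 -3 -1 N
4 32/25 160/281 -496/7025 -6496/7025 -3 -2 E
5 40/53 20/37 320/1961 -1270/1961 -4 -2 S
final -4 -1 W

n=0: pose=(-3,-2,E); sL=32/25, sR=160/281; mL=-496/7025, mR=-6496/7025; mL+mR=-6992/7025 → advance -1; mR−mL=-240/281 → turn -1·90°
n=1: pose=(-4,-2,S); sL=40/53, sR=20/37; mL=320/1961, mR=-1270/1961; mL+mR=-950/1961 → advance -1; mR−mL=-30/37 → turn -1·90°
n=2: pose=(-4,-1,W); sL=160/289, sR=32/29; mL=6928/8381, mR=-6944/8381; mL+mR=-16/8381 → advance -1; mR−mL=-48/29 → turn -1·90°
n=3: pose=(-3,-1,N); sL=80/101, sR=16/13; mL=1096/1313, mR=-1328/1313; mL+mR=-232/1313 → advance -1; mR−mL=-24/13 → turn -1·90°
n=4: pose=(-3,-2,E); sL=32/25, sR=160/281; mL=-496/7025, mR=-6496/7025; mL+mR=-6992/7025 → advance -1; mR−mL=-240/281 → turn -1·90°
n=5: pose=(-4,-2,S); sL=40/53, sR=20/37; mL=320/1961, mR=-1270/1961; mL+mR=-950/1961 → advance -1; mR−mL=-30/37 → turn -1·90°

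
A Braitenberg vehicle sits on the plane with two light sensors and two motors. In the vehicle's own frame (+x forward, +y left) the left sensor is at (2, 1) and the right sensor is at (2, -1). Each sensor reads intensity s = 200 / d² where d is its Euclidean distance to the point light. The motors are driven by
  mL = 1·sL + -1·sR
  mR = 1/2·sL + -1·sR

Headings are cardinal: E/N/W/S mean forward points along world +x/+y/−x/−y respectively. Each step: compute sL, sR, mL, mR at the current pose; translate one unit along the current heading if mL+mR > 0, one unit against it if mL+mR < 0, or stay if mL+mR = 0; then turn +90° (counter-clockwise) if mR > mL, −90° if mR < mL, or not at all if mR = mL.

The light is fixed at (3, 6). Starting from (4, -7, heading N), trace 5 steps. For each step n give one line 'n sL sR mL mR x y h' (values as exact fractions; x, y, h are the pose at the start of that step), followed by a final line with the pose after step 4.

0 200/121 8/5 32/605 -468/605 4 -7 N
1 100/89 100/117 2800/10413 -3050/10413 4 -8 E
2 200/257 200/257 0 -100/257 3 -8 S
3 1 50/37 -13/37 -63/74 3 -7 W
4 200/121 8/5 32/605 -468/605 4 -7 N
final 4 -8 E

n=0: pose=(4,-7,N); sL=200/121, sR=8/5; mL=32/605, mR=-468/605; mL+mR=-436/605 → advance -1; mR−mL=-100/121 → turn -1·90°
n=1: pose=(4,-8,E); sL=100/89, sR=100/117; mL=2800/10413, mR=-3050/10413; mL+mR=-250/10413 → advance -1; mR−mL=-50/89 → turn -1·90°
n=2: pose=(3,-8,S); sL=200/257, sR=200/257; mL=0, mR=-100/257; mL+mR=-100/257 → advance -1; mR−mL=-100/257 → turn -1·90°
n=3: pose=(3,-7,W); sL=1, sR=50/37; mL=-13/37, mR=-63/74; mL+mR=-89/74 → advance -1; mR−mL=-1/2 → turn -1·90°
n=4: pose=(4,-7,N); sL=200/121, sR=8/5; mL=32/605, mR=-468/605; mL+mR=-436/605 → advance -1; mR−mL=-100/121 → turn -1·90°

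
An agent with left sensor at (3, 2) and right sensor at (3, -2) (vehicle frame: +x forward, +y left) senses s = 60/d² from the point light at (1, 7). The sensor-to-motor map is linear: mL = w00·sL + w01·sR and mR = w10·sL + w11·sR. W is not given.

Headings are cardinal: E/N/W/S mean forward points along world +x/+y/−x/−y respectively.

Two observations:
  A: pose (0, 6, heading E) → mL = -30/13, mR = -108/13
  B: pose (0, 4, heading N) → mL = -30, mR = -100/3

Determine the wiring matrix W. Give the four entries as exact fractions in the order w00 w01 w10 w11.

0 -1/2 -1/2 -1/2

obs A: pose=(0,6,E) → sL=12, sR=60/13, mL=-30/13, mR=-108/13
obs B: pose=(0,4,N) → sL=20/3, sR=60, mL=-30, mR=-100/3
sensor matrix S = [[12, 60/13], [20/3, 60]]; det S = 8960/13
solve [mL_A; mL_B] = S·[w00; w01] and [mR_A; mR_B] = S·[w10; w11]:
  w00 = 0, w01 = -1/2, w10 = -1/2, w11 = -1/2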